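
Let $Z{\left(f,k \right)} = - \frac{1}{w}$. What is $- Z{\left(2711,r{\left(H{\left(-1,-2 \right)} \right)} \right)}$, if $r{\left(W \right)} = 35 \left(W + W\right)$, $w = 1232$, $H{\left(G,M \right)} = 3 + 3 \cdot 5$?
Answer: $\frac{1}{1232} \approx 0.00081169$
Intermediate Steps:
$H{\left(G,M \right)} = 18$ ($H{\left(G,M \right)} = 3 + 15 = 18$)
$r{\left(W \right)} = 70 W$ ($r{\left(W \right)} = 35 \cdot 2 W = 70 W$)
$Z{\left(f,k \right)} = - \frac{1}{1232}$
$- Z{\left(2711,r{\left(H{\left(-1,-2 \right)} \right)} \right)} = \left(-1\right) \left(- \frac{1}{1232}\right) = \frac{1}{1232}$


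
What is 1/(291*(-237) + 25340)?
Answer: -1/43627 ≈ -2.2922e-5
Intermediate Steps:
1/(291*(-237) + 25340) = 1/(-68967 + 25340) = 1/(-43627) = -1/43627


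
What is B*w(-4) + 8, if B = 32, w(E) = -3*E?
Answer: 392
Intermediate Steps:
B*w(-4) + 8 = 32*(-3*(-4)) + 8 = 32*12 + 8 = 384 + 8 = 392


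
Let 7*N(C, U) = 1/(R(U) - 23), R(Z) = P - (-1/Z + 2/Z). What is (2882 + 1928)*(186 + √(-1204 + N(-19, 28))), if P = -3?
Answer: 894660 + 9620*I*√219430/27 ≈ 8.9466e+5 + 1.669e+5*I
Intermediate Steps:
R(Z) = -3 - 1/Z (R(Z) = -3 - (-1/Z + 2/Z) = -3 - 1/Z)
N(C, U) = 1/(7*(-26 - 1/U)) (N(C, U) = 1/(7*((-3 - 1/U) - 23)) = 1/(7*(-26 - 1/U)))
(2882 + 1928)*(186 + √(-1204 + N(-19, 28))) = (2882 + 1928)*(186 + √(-1204 - 1*28/(7 + 182*28))) = 4810*(186 + √(-1204 - 1*28/(7 + 5096))) = 4810*(186 + √(-1204 - 1*28/5103)) = 4810*(186 + √(-1204 - 1*28*1/5103)) = 4810*(186 + √(-1204 - 4/729)) = 4810*(186 + √(-877720/729)) = 4810*(186 + 2*I*√219430/27) = 894660 + 9620*I*√219430/27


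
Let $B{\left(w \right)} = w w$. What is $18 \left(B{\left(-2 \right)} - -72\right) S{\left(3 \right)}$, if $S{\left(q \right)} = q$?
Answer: $4104$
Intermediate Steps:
$B{\left(w \right)} = w^{2}$
$18 \left(B{\left(-2 \right)} - -72\right) S{\left(3 \right)} = 18 \left(\left(-2\right)^{2} - -72\right) 3 = 18 \left(4 + 72\right) 3 = 18 \cdot 76 \cdot 3 = 1368 \cdot 3 = 4104$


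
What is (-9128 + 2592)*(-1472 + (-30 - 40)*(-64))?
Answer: -19660288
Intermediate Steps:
(-9128 + 2592)*(-1472 + (-30 - 40)*(-64)) = -6536*(-1472 - 70*(-64)) = -6536*(-1472 + 4480) = -6536*3008 = -19660288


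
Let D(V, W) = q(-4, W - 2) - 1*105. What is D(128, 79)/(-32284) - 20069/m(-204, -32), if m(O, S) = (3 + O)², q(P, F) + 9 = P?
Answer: -321570139/652152942 ≈ -0.49309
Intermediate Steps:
q(P, F) = -9 + P
D(V, W) = -118 (D(V, W) = (-9 - 4) - 1*105 = -13 - 105 = -118)
D(128, 79)/(-32284) - 20069/m(-204, -32) = -118/(-32284) - 20069/(3 - 204)² = -118*(-1/32284) - 20069/((-201)²) = 59/16142 - 20069/40401 = -321570139/652152942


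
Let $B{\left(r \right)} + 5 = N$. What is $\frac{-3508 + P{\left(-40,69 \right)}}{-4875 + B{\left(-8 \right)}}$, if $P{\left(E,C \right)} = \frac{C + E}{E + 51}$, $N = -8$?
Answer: $\frac{38559}{53768} \approx 0.71714$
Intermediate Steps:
$P{\left(E,C \right)} = \frac{C + E}{51 + E}$
$B{\left(r \right)} = -13$ ($B{\left(r \right)} = -5 - 8 = -13$)
$\frac{-3508 + P{\left(-40,69 \right)}}{-4875 + B{\left(-8 \right)}} = \frac{-3508 + \frac{69 - 40}{51 - 40}}{-4875 - 13} = \frac{-3508 + \frac{1}{11} \cdot 29}{-4888} = \left(-3508 + \frac{1}{11} \cdot 29\right) \left(- \frac{1}{4888}\right) = \left(-3508 + \frac{29}{11}\right) \left(- \frac{1}{4888}\right) = \left(- \frac{38559}{11}\right) \left(- \frac{1}{4888}\right) = \frac{38559}{53768}$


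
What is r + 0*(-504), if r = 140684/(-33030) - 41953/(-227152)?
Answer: -15285472189/3751415280 ≈ -4.0746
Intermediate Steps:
r = -15285472189/3751415280 (r = 140684*(-1/33030) - 41953*(-1/227152) = -70342/16515 + 41953/227152 = -15285472189/3751415280 ≈ -4.0746)
r + 0*(-504) = -15285472189/3751415280 + 0*(-504) = -15285472189/3751415280 + 0 = -15285472189/3751415280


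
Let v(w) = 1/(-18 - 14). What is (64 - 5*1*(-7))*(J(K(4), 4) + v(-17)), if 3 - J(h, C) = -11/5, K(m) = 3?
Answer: 81873/160 ≈ 511.71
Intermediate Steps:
J(h, C) = 26/5 (J(h, C) = 3 - (-11)/5 = 3 - 1*(-11/5) = 3 + 11/5 = 26/5)
v(w) = -1/32 (v(w) = 1/(-32) = -1/32)
(64 - 5*1*(-7))*(J(K(4), 4) + v(-17)) = (64 - 5*1*(-7))*(26/5 - 1/32) = (64 - 5*(-7))*(827/160) = (64 + 35)*(827/160) = 99*(827/160) = 81873/160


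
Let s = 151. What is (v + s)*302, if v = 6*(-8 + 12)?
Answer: 52850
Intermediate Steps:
v = 24 (v = 6*4 = 24)
(v + s)*302 = (24 + 151)*302 = 175*302 = 52850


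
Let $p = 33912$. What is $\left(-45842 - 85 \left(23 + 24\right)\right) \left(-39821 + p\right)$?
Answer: $294486833$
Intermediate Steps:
$\left(-45842 - 85 \left(23 + 24\right)\right) \left(-39821 + p\right) = \left(-45842 - 85 \left(23 + 24\right)\right) \left(-39821 + 33912\right) = \left(-45842 - 3995\right) \left(-5909\right) = \left(-49837\right) \left(-5909\right) = 294486833$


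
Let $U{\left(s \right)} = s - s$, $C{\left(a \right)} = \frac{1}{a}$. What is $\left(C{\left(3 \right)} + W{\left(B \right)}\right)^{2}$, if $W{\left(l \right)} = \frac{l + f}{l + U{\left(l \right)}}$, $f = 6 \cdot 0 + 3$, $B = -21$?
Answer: $\frac{625}{441} \approx 1.4172$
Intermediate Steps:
$U{\left(s \right)} = 0$
$f = 3$ ($f = 0 + 3 = 3$)
$W{\left(l \right)} = \frac{3 + l}{l}$ ($W{\left(l \right)} = \frac{l + 3}{l + 0} = \frac{3 + l}{l}$)
$\left(C{\left(3 \right)} + W{\left(B \right)}\right)^{2} = \left(\frac{1}{3} + \frac{3 - 21}{-21}\right)^{2} = \left(\frac{1}{3} - - \frac{6}{7}\right)^{2} = \left(\frac{1}{3} + \frac{6}{7}\right)^{2} = \left(\frac{25}{21}\right)^{2} = \frac{625}{441}$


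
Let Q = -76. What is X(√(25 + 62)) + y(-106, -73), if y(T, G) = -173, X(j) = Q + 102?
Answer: -147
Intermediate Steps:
X(j) = 26 (X(j) = -76 + 102 = 26)
X(√(25 + 62)) + y(-106, -73) = 26 - 173 = -147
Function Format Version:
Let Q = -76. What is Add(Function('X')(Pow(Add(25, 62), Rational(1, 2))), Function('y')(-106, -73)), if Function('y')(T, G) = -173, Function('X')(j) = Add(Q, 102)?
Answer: -147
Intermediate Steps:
Function('X')(j) = 26 (Function('X')(j) = Add(-76, 102) = 26)
Add(Function('X')(Pow(Add(25, 62), Rational(1, 2))), Function('y')(-106, -73)) = Add(26, -173) = -147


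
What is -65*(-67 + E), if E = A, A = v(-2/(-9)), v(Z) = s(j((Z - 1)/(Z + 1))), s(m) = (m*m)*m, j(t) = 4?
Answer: 195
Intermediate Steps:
s(m) = m³ (s(m) = m²*m = m³)
v(Z) = 64 (v(Z) = 4³ = 64)
A = 64
E = 64
-65*(-67 + E) = -65*(-67 + 64) = -65*(-3) = 195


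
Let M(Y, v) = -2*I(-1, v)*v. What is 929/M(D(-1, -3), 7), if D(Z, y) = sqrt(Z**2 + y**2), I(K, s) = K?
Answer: 929/14 ≈ 66.357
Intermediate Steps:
M(Y, v) = 2*v (M(Y, v) = -(-2)*v = 2*v)
929/M(D(-1, -3), 7) = 929/((2*7)) = 929/14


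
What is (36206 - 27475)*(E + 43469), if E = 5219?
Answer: 425094928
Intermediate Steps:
(36206 - 27475)*(E + 43469) = (36206 - 27475)*(5219 + 43469) = 8731*48688 = 425094928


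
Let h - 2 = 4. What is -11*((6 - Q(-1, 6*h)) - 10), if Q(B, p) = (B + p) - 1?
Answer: 418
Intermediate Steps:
h = 6 (h = 2 + 4 = 6)
Q(B, p) = -1 + B + p
-11*((6 - Q(-1, 6*h)) - 10) = -11*((6 - (-1 - 1 + 6*6)) - 10) = -11*((6 - (-1 - 1 + 36)) - 10) = -11*((6 - 1*34) - 10) = -11*((6 - 34) - 10) = -11*(-28 - 10) = -11*(-38) = 418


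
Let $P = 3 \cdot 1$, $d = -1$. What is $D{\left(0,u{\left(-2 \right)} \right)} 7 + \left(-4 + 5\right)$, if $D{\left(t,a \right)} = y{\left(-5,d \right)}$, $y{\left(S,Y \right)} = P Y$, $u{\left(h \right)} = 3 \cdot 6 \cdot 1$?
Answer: $-20$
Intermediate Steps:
$u{\left(h \right)} = 18$ ($u{\left(h \right)} = 18 \cdot 1 = 18$)
$P = 3$
$y{\left(S,Y \right)} = 3 Y$
$D{\left(t,a \right)} = -3$ ($D{\left(t,a \right)} = 3 \left(-1\right) = -3$)
$D{\left(0,u{\left(-2 \right)} \right)} 7 + \left(-4 + 5\right) = \left(-3\right) 7 + \left(-4 + 5\right) = -21 + 1 = -20$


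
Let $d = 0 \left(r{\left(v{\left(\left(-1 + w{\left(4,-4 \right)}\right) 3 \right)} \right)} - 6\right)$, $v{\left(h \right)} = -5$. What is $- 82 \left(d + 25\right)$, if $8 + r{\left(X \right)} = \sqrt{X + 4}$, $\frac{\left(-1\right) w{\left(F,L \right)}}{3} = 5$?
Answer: $-2050$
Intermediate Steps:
$w{\left(F,L \right)} = -15$ ($w{\left(F,L \right)} = \left(-3\right) 5 = -15$)
$r{\left(X \right)} = -8 + \sqrt{4 + X}$ ($r{\left(X \right)} = -8 + \sqrt{X + 4} = -8 + \sqrt{4 + X}$)
$d = 0$ ($d = 0 \left(\left(-8 + \sqrt{4 - 5}\right) - 6\right) = 0 \left(\left(-8 + \sqrt{-1}\right) - 6\right) = 0 \left(\left(-8 + i\right) - 6\right) = 0 \left(-14 + i\right) = 0$)
$- 82 \left(d + 25\right) = - 82 \left(0 + 25\right) = \left(-82\right) 25 = -2050$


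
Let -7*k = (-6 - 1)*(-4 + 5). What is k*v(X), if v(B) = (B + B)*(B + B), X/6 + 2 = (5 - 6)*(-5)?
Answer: 1296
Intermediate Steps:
X = 18 (X = -12 + 6*((5 - 6)*(-5)) = -12 + 6*(-1*(-5)) = -12 + 6*5 = -12 + 30 = 18)
v(B) = 4*B² (v(B) = (2*B)*(2*B) = 4*B²)
k = 1 (k = -(-6 - 1)*(-4 + 5)/7 = -(-1) = -⅐*(-7) = 1)
k*v(X) = 1*(4*18²) = 1*(4*324) = 1*1296 = 1296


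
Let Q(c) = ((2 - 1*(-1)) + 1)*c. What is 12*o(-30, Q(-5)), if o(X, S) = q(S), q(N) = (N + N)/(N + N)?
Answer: 12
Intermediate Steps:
q(N) = 1 (q(N) = (2*N)/((2*N)) = (2*N)*(1/(2*N)) = 1)
Q(c) = 4*c (Q(c) = ((2 + 1) + 1)*c = (3 + 1)*c = 4*c)
o(X, S) = 1
12*o(-30, Q(-5)) = 12*1 = 12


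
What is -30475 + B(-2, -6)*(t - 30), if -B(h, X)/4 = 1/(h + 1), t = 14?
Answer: -30539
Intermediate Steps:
B(h, X) = -4/(1 + h) (B(h, X) = -4/(h + 1) = -4/(1 + h))
-30475 + B(-2, -6)*(t - 30) = -30475 + (-4/(1 - 2))*(14 - 30) = -30475 - 4/(-1)*(-16) = -30475 - 4*(-1)*(-16) = -30475 + 4*(-16) = -30475 - 64 = -30539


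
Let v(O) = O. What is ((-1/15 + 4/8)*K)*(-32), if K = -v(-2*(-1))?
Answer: 416/15 ≈ 27.733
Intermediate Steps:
K = -2 (K = -(-2)*(-1) = -1*2 = -2)
((-1/15 + 4/8)*K)*(-32) = ((-1/15 + 4/8)*(-2))*(-32) = ((-1*1/15 + 4*(⅛))*(-2))*(-32) = ((-1/15 + ½)*(-2))*(-32) = ((13/30)*(-2))*(-32) = -13/15*(-32) = 416/15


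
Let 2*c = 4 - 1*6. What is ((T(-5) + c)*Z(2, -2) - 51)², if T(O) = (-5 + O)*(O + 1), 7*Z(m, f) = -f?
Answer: 77841/49 ≈ 1588.6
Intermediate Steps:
Z(m, f) = -f/7 (Z(m, f) = (-f)/7 = -f/7)
T(O) = (1 + O)*(-5 + O) (T(O) = (-5 + O)*(1 + O) = (1 + O)*(-5 + O))
c = -1 (c = (4 - 1*6)/2 = (4 - 6)/2 = (½)*(-2) = -1)
((T(-5) + c)*Z(2, -2) - 51)² = (((-5 + (-5)² - 4*(-5)) - 1)*(-⅐*(-2)) - 51)² = (((-5 + 25 + 20) - 1)*(2/7) - 51)² = ((40 - 1)*(2/7) - 51)² = (39*(2/7) - 51)² = (78/7 - 51)² = (-279/7)² = 77841/49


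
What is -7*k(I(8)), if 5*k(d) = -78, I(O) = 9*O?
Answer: 546/5 ≈ 109.20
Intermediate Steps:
k(d) = -78/5 (k(d) = (⅕)*(-78) = -78/5)
-7*k(I(8)) = -7*(-78/5) = 546/5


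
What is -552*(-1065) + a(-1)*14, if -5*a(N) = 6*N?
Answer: 2939484/5 ≈ 5.8790e+5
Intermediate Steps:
a(N) = -6*N/5
-552*(-1065) + a(-1)*14 = -552*(-1065) - 6/5*(-1)*14 = 587880 + (6/5)*14 = 587880 + 84/5 = 2939484/5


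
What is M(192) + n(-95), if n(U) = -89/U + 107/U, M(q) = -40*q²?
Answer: -140083218/95 ≈ -1.4746e+6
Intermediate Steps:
n(U) = 18/U
M(192) + n(-95) = -40*192² + 18/(-95) = -40*36864 + 18*(-1/95) = -1474560 - 18/95 = -140083218/95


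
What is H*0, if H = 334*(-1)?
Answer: 0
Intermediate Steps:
H = -334
H*0 = -334*0 = 0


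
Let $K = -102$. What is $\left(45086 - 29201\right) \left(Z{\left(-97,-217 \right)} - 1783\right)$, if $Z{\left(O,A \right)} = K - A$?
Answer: $-26496180$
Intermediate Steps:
$Z{\left(O,A \right)} = -102 - A$
$\left(45086 - 29201\right) \left(Z{\left(-97,-217 \right)} - 1783\right) = \left(45086 - 29201\right) \left(\left(-102 - -217\right) - 1783\right) = 15885 \left(\left(-102 + 217\right) - 1783\right) = 15885 \left(115 - 1783\right) = 15885 \left(-1668\right) = -26496180$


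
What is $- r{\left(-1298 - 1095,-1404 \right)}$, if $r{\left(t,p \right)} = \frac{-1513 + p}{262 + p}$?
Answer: $- \frac{2917}{1142} \approx -2.5543$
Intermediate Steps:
$r{\left(t,p \right)} = \frac{-1513 + p}{262 + p}$
$- r{\left(-1298 - 1095,-1404 \right)} = - \frac{-1513 - 1404}{262 - 1404} = - \frac{-2917}{-1142} = - \frac{\left(-1\right) \left(-2917\right)}{1142} = \left(-1\right) \frac{2917}{1142} = - \frac{2917}{1142}$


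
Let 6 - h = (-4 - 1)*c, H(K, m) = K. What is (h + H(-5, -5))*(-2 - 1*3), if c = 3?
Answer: -80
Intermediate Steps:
h = 21 (h = 6 - (-4 - 1)*3 = 6 - (-5)*3 = 6 - 1*(-15) = 6 + 15 = 21)
(h + H(-5, -5))*(-2 - 1*3) = (21 - 5)*(-2 - 1*3) = 16*(-2 - 3) = 16*(-5) = -80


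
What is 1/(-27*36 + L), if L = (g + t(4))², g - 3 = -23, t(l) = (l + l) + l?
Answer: -1/908 ≈ -0.0011013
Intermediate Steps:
t(l) = 3*l (t(l) = 2*l + l = 3*l)
g = -20 (g = 3 - 23 = -20)
L = 64 (L = (-20 + 3*4)² = (-20 + 12)² = (-8)² = 64)
1/(-27*36 + L) = 1/(-27*36 + 64) = 1/(-972 + 64) = 1/(-908) = -1/908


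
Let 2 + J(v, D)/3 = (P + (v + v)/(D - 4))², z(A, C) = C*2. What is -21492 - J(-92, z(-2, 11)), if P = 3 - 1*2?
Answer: -587011/27 ≈ -21741.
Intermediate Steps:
P = 1 (P = 3 - 2 = 1)
z(A, C) = 2*C
J(v, D) = -6 + 3*(1 + 2*v/(-4 + D))² (J(v, D) = -6 + 3*(1 + (v + v)/(D - 4))² = -6 + 3*(1 + (2*v)/(-4 + D))² = -6 + 3*(1 + 2*v/(-4 + D))²)
-21492 - J(-92, z(-2, 11)) = -21492 - (-6 + 3*(-4 + 2*11 + 2*(-92))²/(-4 + 2*11)²) = -21492 - (-6 + 3*(-4 + 22 - 184)²/(-4 + 22)²) = -21492 - (-6 + 3*(-166)²/18²) = -21492 - (-6 + 3*(1/324)*27556) = -21492 - (-6 + 6889/27) = -21492 - 1*6727/27 = -21492 - 6727/27 = -587011/27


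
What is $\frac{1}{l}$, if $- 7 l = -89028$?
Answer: $\frac{7}{89028} \approx 7.8627 \cdot 10^{-5}$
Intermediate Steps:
$l = \frac{89028}{7}$ ($l = \left(- \frac{1}{7}\right) \left(-89028\right) = \frac{89028}{7} \approx 12718.0$)
$\frac{1}{l} = \frac{1}{\frac{89028}{7}} = \frac{7}{89028}$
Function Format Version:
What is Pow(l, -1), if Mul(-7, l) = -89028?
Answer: Rational(7, 89028) ≈ 7.8627e-5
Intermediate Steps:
l = Rational(89028, 7) (l = Mul(Rational(-1, 7), -89028) = Rational(89028, 7) ≈ 12718.)
Pow(l, -1) = Pow(Rational(89028, 7), -1) = Rational(7, 89028)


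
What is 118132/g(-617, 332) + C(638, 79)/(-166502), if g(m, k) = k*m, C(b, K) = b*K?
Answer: -3749220194/4263366961 ≈ -0.87940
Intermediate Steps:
C(b, K) = K*b
118132/g(-617, 332) + C(638, 79)/(-166502) = 118132/((332*(-617))) + (79*638)/(-166502) = 118132/(-204844) + 50402*(-1/166502) = 118132*(-1/204844) - 25201/83251 = -29533/51211 - 25201/83251 = -3749220194/4263366961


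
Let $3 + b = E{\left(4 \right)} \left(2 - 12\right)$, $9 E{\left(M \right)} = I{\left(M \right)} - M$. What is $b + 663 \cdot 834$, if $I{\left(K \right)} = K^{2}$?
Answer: $\frac{1658777}{3} \approx 5.5293 \cdot 10^{5}$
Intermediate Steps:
$E{\left(M \right)} = - \frac{M}{9} + \frac{M^{2}}{9}$ ($E{\left(M \right)} = \frac{M^{2} - M}{9} = - \frac{M}{9} + \frac{M^{2}}{9}$)
$b = - \frac{49}{3}$ ($b = -3 + \frac{1}{9} \cdot 4 \left(-1 + 4\right) \left(2 - 12\right) = -3 + \frac{1}{9} \cdot 4 \cdot 3 \left(-10\right) = -3 + \frac{4}{3} \left(-10\right) = -3 - \frac{40}{3} = - \frac{49}{3} \approx -16.333$)
$b + 663 \cdot 834 = - \frac{49}{3} + 663 \cdot 834 = - \frac{49}{3} + 552942 = \frac{1658777}{3}$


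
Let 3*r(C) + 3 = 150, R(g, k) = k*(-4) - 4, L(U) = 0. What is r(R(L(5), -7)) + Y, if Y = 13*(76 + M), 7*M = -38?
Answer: 6765/7 ≈ 966.43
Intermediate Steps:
M = -38/7 (M = (⅐)*(-38) = -38/7 ≈ -5.4286)
R(g, k) = -4 - 4*k (R(g, k) = -4*k - 4 = -4 - 4*k)
Y = 6422/7 (Y = 13*(76 - 38/7) = 13*(494/7) = 6422/7 ≈ 917.43)
r(C) = 49 (r(C) = -1 + (⅓)*150 = -1 + 50 = 49)
r(R(L(5), -7)) + Y = 49 + 6422/7 = 6765/7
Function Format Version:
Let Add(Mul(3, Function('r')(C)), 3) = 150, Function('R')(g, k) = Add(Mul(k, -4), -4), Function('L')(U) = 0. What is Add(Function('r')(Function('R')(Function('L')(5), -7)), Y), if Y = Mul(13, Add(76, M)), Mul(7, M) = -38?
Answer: Rational(6765, 7) ≈ 966.43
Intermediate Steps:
M = Rational(-38, 7) (M = Mul(Rational(1, 7), -38) = Rational(-38, 7) ≈ -5.4286)
Function('R')(g, k) = Add(-4, Mul(-4, k)) (Function('R')(g, k) = Add(Mul(-4, k), -4) = Add(-4, Mul(-4, k)))
Y = Rational(6422, 7) (Y = Mul(13, Add(76, Rational(-38, 7))) = Mul(13, Rational(494, 7)) = Rational(6422, 7) ≈ 917.43)
Function('r')(C) = 49 (Function('r')(C) = Add(-1, Mul(Rational(1, 3), 150)) = Add(-1, 50) = 49)
Add(Function('r')(Function('R')(Function('L')(5), -7)), Y) = Add(49, Rational(6422, 7)) = Rational(6765, 7)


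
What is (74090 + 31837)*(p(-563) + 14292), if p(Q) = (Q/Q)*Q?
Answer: 1454271783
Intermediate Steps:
p(Q) = Q (p(Q) = 1*Q = Q)
(74090 + 31837)*(p(-563) + 14292) = (74090 + 31837)*(-563 + 14292) = 105927*13729 = 1454271783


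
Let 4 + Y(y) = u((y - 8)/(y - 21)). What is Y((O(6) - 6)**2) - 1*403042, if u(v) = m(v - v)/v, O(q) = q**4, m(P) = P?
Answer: -403046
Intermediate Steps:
u(v) = 0 (u(v) = (v - v)/v = 0/v = 0)
Y(y) = -4 (Y(y) = -4 + 0 = -4)
Y((O(6) - 6)**2) - 1*403042 = -4 - 1*403042 = -4 - 403042 = -403046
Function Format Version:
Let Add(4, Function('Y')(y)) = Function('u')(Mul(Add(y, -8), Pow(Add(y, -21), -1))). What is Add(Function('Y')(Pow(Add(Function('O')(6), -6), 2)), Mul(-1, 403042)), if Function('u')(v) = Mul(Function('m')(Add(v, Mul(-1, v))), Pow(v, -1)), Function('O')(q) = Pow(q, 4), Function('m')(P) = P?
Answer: -403046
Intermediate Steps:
Function('u')(v) = 0 (Function('u')(v) = Mul(Add(v, Mul(-1, v)), Pow(v, -1)) = Mul(0, Pow(v, -1)) = 0)
Function('Y')(y) = -4 (Function('Y')(y) = Add(-4, 0) = -4)
Add(Function('Y')(Pow(Add(Function('O')(6), -6), 2)), Mul(-1, 403042)) = Add(-4, Mul(-1, 403042)) = Add(-4, -403042) = -403046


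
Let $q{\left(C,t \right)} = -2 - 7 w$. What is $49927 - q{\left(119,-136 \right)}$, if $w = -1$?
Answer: $49922$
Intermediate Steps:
$q{\left(C,t \right)} = 5$ ($q{\left(C,t \right)} = -2 - -7 = -2 + 7 = 5$)
$49927 - q{\left(119,-136 \right)} = 49927 - 5 = 49922$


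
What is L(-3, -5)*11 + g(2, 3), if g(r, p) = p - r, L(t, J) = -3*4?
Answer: -131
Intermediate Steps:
L(t, J) = -12
L(-3, -5)*11 + g(2, 3) = -12*11 + (3 - 1*2) = -132 + (3 - 2) = -132 + 1 = -131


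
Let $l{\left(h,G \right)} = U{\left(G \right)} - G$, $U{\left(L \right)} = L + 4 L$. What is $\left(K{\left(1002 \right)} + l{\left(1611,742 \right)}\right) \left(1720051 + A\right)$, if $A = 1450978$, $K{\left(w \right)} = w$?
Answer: $12588985130$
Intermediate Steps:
$U{\left(L \right)} = 5 L$
$l{\left(h,G \right)} = 4 G$ ($l{\left(h,G \right)} = 5 G - G = 4 G$)
$\left(K{\left(1002 \right)} + l{\left(1611,742 \right)}\right) \left(1720051 + A\right) = \left(1002 + 4 \cdot 742\right) \left(1720051 + 1450978\right) = \left(1002 + 2968\right) 3171029 = 3970 \cdot 3171029 = 12588985130$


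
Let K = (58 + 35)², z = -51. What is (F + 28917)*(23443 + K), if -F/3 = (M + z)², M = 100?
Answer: 696845688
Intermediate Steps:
F = -7203 (F = -3*(100 - 51)² = -3*49² = -3*2401 = -7203)
K = 8649 (K = 93² = 8649)
(F + 28917)*(23443 + K) = (-7203 + 28917)*(23443 + 8649) = 21714*32092 = 696845688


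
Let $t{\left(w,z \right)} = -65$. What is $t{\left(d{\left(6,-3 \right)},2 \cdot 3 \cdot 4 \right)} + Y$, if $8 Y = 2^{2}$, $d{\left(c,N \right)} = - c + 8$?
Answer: $- \frac{129}{2} \approx -64.5$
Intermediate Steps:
$d{\left(c,N \right)} = 8 - c$
$Y = \frac{1}{2}$ ($Y = \frac{2^{2}}{8} = \frac{1}{8} \cdot 4 = \frac{1}{2} \approx 0.5$)
$t{\left(d{\left(6,-3 \right)},2 \cdot 3 \cdot 4 \right)} + Y = -65 + \frac{1}{2} = - \frac{129}{2}$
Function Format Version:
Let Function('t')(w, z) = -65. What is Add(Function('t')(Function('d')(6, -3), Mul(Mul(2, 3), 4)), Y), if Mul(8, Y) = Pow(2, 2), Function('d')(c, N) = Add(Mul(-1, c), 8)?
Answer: Rational(-129, 2) ≈ -64.500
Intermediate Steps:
Function('d')(c, N) = Add(8, Mul(-1, c))
Y = Rational(1, 2) (Y = Mul(Rational(1, 8), Pow(2, 2)) = Mul(Rational(1, 8), 4) = Rational(1, 2) ≈ 0.50000)
Add(Function('t')(Function('d')(6, -3), Mul(Mul(2, 3), 4)), Y) = Add(-65, Rational(1, 2)) = Rational(-129, 2)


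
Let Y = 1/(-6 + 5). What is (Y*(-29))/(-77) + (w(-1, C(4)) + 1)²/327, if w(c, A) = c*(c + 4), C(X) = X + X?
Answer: -9175/25179 ≈ -0.36439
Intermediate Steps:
C(X) = 2*X
Y = -1 (Y = 1/(-1) = -1)
w(c, A) = c*(4 + c)
(Y*(-29))/(-77) + (w(-1, C(4)) + 1)²/327 = -1*(-29)/(-77) + (-(4 - 1) + 1)²/327 = 29*(-1/77) + (-1*3 + 1)²*(1/327) = -29/77 + (-3 + 1)²*(1/327) = -29/77 + (-2)²*(1/327) = -29/77 + 4*(1/327) = -29/77 + 4/327 = -9175/25179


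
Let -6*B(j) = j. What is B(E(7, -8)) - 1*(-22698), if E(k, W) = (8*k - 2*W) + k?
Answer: 136109/6 ≈ 22685.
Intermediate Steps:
E(k, W) = -2*W + 9*k (E(k, W) = (-2*W + 8*k) + k = -2*W + 9*k)
B(j) = -j/6
B(E(7, -8)) - 1*(-22698) = -(-2*(-8) + 9*7)/6 - 1*(-22698) = -(16 + 63)/6 + 22698 = -⅙*79 + 22698 = -79/6 + 22698 = 136109/6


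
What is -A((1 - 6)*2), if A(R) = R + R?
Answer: 20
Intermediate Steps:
A(R) = 2*R
-A((1 - 6)*2) = -2*(1 - 6)*2 = -2*(-5*2) = -2*(-10) = -1*(-20) = 20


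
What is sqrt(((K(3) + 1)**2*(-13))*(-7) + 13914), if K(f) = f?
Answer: sqrt(15370) ≈ 123.98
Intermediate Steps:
sqrt(((K(3) + 1)**2*(-13))*(-7) + 13914) = sqrt(((3 + 1)**2*(-13))*(-7) + 13914) = sqrt((4**2*(-13))*(-7) + 13914) = sqrt((16*(-13))*(-7) + 13914) = sqrt(-208*(-7) + 13914) = sqrt(1456 + 13914) = sqrt(15370)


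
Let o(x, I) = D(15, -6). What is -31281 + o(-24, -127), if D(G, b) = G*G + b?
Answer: -31062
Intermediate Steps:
D(G, b) = b + G**2 (D(G, b) = G**2 + b = b + G**2)
o(x, I) = 219 (o(x, I) = -6 + 15**2 = -6 + 225 = 219)
-31281 + o(-24, -127) = -31281 + 219 = -31062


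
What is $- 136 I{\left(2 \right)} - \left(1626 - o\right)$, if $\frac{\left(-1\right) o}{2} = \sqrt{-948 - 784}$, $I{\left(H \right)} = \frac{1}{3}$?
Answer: $- \frac{5014}{3} - 4 i \sqrt{433} \approx -1671.3 - 83.235 i$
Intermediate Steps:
$I{\left(H \right)} = \frac{1}{3}$
$o = - 4 i \sqrt{433}$ ($o = - 2 \sqrt{-948 - 784} = - 2 \sqrt{-1732} = - 2 \cdot 2 i \sqrt{433} = - 4 i \sqrt{433} \approx - 83.235 i$)
$- 136 I{\left(2 \right)} - \left(1626 - o\right) = \left(-136\right) \frac{1}{3} - \left(1626 - - 4 i \sqrt{433}\right) = - \frac{136}{3} - \left(1626 + 4 i \sqrt{433}\right) = - \frac{5014}{3} - 4 i \sqrt{433}$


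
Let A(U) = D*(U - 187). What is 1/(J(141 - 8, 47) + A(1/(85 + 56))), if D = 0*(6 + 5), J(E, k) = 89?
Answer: 1/89 ≈ 0.011236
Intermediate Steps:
D = 0 (D = 0*11 = 0)
A(U) = 0 (A(U) = 0*(U - 187) = 0*(-187 + U) = 0)
1/(J(141 - 8, 47) + A(1/(85 + 56))) = 1/(89 + 0) = 1/89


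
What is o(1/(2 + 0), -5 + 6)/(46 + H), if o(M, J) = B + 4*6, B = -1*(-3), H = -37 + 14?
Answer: 27/23 ≈ 1.1739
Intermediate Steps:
H = -23
B = 3
o(M, J) = 27 (o(M, J) = 3 + 4*6 = 3 + 24 = 27)
o(1/(2 + 0), -5 + 6)/(46 + H) = 27/(46 - 23) = 27/23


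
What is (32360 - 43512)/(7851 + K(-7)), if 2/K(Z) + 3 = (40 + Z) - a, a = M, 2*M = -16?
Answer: -105944/74585 ≈ -1.4204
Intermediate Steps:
M = -8 (M = (½)*(-16) = -8)
a = -8
K(Z) = 2/(45 + Z) (K(Z) = 2/(-3 + ((40 + Z) - 1*(-8))) = 2/(-3 + ((40 + Z) + 8)) = 2/(-3 + (48 + Z)) = 2/(45 + Z))
(32360 - 43512)/(7851 + K(-7)) = (32360 - 43512)/(7851 + 2/(45 - 7)) = -11152/(7851 + 2/38) = -11152/(7851 + 2*(1/38)) = -11152/(7851 + 1/19) = -11152/149170/19 = -11152*19/149170 = -105944/74585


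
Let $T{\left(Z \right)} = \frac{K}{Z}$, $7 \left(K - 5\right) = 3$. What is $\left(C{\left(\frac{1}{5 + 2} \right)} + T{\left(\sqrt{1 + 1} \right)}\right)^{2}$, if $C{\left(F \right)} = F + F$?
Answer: $\frac{726}{49} + \frac{76 \sqrt{2}}{49} \approx 17.01$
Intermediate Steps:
$K = \frac{38}{7}$ ($K = 5 + \frac{1}{7} \cdot 3 = 5 + \frac{3}{7} = \frac{38}{7} \approx 5.4286$)
$C{\left(F \right)} = 2 F$
$T{\left(Z \right)} = \frac{38}{7 Z}$
$\left(C{\left(\frac{1}{5 + 2} \right)} + T{\left(\sqrt{1 + 1} \right)}\right)^{2} = \left(\frac{2}{5 + 2} + \frac{38}{7 \sqrt{1 + 1}}\right)^{2} = \left(\frac{2}{7} + \frac{38}{7 \sqrt{2}}\right)^{2} = \left(2 \cdot \frac{1}{7} + \frac{38 \frac{\sqrt{2}}{2}}{7}\right)^{2} = \left(\frac{2}{7} + \frac{19 \sqrt{2}}{7}\right)^{2}$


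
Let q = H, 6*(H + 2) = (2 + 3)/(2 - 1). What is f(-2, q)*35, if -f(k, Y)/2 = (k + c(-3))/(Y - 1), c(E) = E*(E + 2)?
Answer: 420/13 ≈ 32.308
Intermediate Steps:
H = -7/6 (H = -2 + ((2 + 3)/(2 - 1))/6 = -2 + (5/1)/6 = -2 + (5*1)/6 = -2 + (⅙)*5 = -2 + ⅚ = -7/6 ≈ -1.1667)
q = -7/6 ≈ -1.1667
c(E) = E*(2 + E)
f(k, Y) = -2*(3 + k)/(-1 + Y) (f(k, Y) = -2*(k - 3*(2 - 3))/(Y - 1) = -2*(k - 3*(-1))/(-1 + Y) = -2*(k + 3)/(-1 + Y) = -2*(3 + k)/(-1 + Y))
f(-2, q)*35 = (2*(-3 - 1*(-2))/(-1 - 7/6))*35 = (2*(-3 + 2)/(-13/6))*35 = (2*(-6/13)*(-1))*35 = (12/13)*35 = 420/13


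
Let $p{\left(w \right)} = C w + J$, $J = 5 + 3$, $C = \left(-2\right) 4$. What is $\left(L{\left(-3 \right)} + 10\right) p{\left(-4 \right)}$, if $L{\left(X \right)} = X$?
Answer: $280$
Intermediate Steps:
$C = -8$
$J = 8$
$p{\left(w \right)} = 8 - 8 w$ ($p{\left(w \right)} = - 8 w + 8 = 8 - 8 w$)
$\left(L{\left(-3 \right)} + 10\right) p{\left(-4 \right)} = \left(-3 + 10\right) \left(8 - -32\right) = 7 \left(8 + 32\right) = 7 \cdot 40 = 280$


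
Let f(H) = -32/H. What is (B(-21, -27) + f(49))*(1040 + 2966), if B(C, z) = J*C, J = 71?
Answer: -292802546/49 ≈ -5.9756e+6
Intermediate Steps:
B(C, z) = 71*C
(B(-21, -27) + f(49))*(1040 + 2966) = (71*(-21) - 32/49)*(1040 + 2966) = (-1491 - 32*1/49)*4006 = (-1491 - 32/49)*4006 = -73091/49*4006 = -292802546/49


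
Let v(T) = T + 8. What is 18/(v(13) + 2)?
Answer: 18/23 ≈ 0.78261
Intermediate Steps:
v(T) = 8 + T
18/(v(13) + 2) = 18/((8 + 13) + 2) = 18/(21 + 2) = 18/23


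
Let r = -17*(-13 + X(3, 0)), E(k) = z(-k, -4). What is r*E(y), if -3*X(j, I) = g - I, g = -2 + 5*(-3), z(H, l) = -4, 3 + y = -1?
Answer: -1496/3 ≈ -498.67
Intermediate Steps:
y = -4 (y = -3 - 1 = -4)
E(k) = -4
g = -17 (g = -2 - 15 = -17)
X(j, I) = 17/3 + I/3 (X(j, I) = -(-17 - I)/3 = 17/3 + I/3)
r = 374/3 (r = -17*(-13 + (17/3 + (⅓)*0)) = -17*(-13 + (17/3 + 0)) = -17*(-13 + 17/3) = -17*(-22/3) = 374/3 ≈ 124.67)
r*E(y) = (374/3)*(-4) = -1496/3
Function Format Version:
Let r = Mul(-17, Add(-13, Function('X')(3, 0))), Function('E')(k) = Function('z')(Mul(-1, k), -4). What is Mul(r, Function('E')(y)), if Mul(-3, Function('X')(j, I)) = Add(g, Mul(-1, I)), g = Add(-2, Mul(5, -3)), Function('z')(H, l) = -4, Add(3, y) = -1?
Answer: Rational(-1496, 3) ≈ -498.67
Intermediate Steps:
y = -4 (y = Add(-3, -1) = -4)
Function('E')(k) = -4
g = -17 (g = Add(-2, -15) = -17)
Function('X')(j, I) = Add(Rational(17, 3), Mul(Rational(1, 3), I)) (Function('X')(j, I) = Mul(Rational(-1, 3), Add(-17, Mul(-1, I))) = Add(Rational(17, 3), Mul(Rational(1, 3), I)))
r = Rational(374, 3) (r = Mul(-17, Add(-13, Add(Rational(17, 3), Mul(Rational(1, 3), 0)))) = Mul(-17, Add(-13, Add(Rational(17, 3), 0))) = Mul(-17, Add(-13, Rational(17, 3))) = Mul(-17, Rational(-22, 3)) = Rational(374, 3) ≈ 124.67)
Mul(r, Function('E')(y)) = Mul(Rational(374, 3), -4) = Rational(-1496, 3)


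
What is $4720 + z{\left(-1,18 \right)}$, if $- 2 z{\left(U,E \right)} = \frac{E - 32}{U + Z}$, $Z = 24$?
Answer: $\frac{108567}{23} \approx 4720.3$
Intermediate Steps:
$z{\left(U,E \right)} = - \frac{-32 + E}{2 \left(24 + U\right)}$ ($z{\left(U,E \right)} = - \frac{\left(E - 32\right) \frac{1}{U + 24}}{2} = - \frac{\left(-32 + E\right) \frac{1}{24 + U}}{2} = - \frac{\frac{1}{24 + U} \left(-32 + E\right)}{2} = - \frac{-32 + E}{2 \left(24 + U\right)}$)
$4720 + z{\left(-1,18 \right)} = 4720 + \frac{32 - 18}{2 \left(24 - 1\right)} = 4720 + \frac{32 - 18}{2 \cdot 23} = 4720 + \frac{1}{2} \cdot \frac{1}{23} \cdot 14 = 4720 + \frac{7}{23} = \frac{108567}{23}$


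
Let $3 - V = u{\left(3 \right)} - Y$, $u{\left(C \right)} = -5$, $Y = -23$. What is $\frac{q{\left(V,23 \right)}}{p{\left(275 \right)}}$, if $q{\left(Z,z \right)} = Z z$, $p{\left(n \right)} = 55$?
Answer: $- \frac{69}{11} \approx -6.2727$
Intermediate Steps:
$V = -15$ ($V = 3 - \left(-5 - -23\right) = 3 - \left(-5 + 23\right) = 3 - 18 = -15$)
$\frac{q{\left(V,23 \right)}}{p{\left(275 \right)}} = \frac{\left(-15\right) 23}{55} = \left(-345\right) \frac{1}{55} = - \frac{69}{11}$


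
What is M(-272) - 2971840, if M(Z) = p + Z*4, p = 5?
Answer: -2972923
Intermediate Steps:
M(Z) = 5 + 4*Z (M(Z) = 5 + Z*4 = 5 + 4*Z)
M(-272) - 2971840 = (5 + 4*(-272)) - 2971840 = (5 - 1088) - 2971840 = -1083 - 2971840 = -2972923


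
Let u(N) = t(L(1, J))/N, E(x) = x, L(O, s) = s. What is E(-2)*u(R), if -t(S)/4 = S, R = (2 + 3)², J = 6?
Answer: 48/25 ≈ 1.9200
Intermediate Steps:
R = 25 (R = 5² = 25)
t(S) = -4*S
u(N) = -24/N (u(N) = (-4*6)/N = -24/N)
E(-2)*u(R) = -(-48)/25 = -2*(-24/25) = 48/25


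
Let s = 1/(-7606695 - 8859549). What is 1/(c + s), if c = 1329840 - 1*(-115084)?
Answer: 16466244/23792471145455 ≈ 6.9208e-7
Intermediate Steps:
s = -1/16466244 (s = 1/(-16466244) = -1/16466244 ≈ -6.0730e-8)
c = 1444924 (c = 1329840 + 115084 = 1444924)
1/(c + s) = 1/(1444924 - 1/16466244) = 1/(23792471145455/16466244) = 16466244/23792471145455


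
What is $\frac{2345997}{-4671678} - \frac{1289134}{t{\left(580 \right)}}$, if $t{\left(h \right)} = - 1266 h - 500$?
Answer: $\frac{179109469633}{143027315035} \approx 1.2523$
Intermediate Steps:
$t{\left(h \right)} = -500 - 1266 h$
$\frac{2345997}{-4671678} - \frac{1289134}{t{\left(580 \right)}} = \frac{2345997}{-4671678} - \frac{1289134}{-500 - 734280} = 2345997 \left(- \frac{1}{4671678}\right) - \frac{1289134}{-500 - 734280} = - \frac{781999}{1557226} - \frac{1289134}{-734780} = - \frac{781999}{1557226} - - \frac{644567}{367390} = - \frac{781999}{1557226} + \frac{644567}{367390} = \frac{179109469633}{143027315035}$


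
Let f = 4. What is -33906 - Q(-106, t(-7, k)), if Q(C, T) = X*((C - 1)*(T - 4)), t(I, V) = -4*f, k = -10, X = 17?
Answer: -70286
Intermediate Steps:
t(I, V) = -16 (t(I, V) = -4*4 = -16)
Q(C, T) = 17*(-1 + C)*(-4 + T) (Q(C, T) = 17*((C - 1)*(T - 4)) = 17*((-1 + C)*(-4 + T)) = 17*(-1 + C)*(-4 + T))
-33906 - Q(-106, t(-7, k)) = -33906 - (68 - 68*(-106) - 17*(-16) + 17*(-106)*(-16)) = -33906 - (68 + 7208 + 272 + 28832) = -33906 - 1*36380 = -33906 - 36380 = -70286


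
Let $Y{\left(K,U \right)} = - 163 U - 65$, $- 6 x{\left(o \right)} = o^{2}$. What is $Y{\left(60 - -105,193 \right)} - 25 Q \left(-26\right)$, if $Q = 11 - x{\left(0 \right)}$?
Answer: $-24374$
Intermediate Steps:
$x{\left(o \right)} = - \frac{o^{2}}{6}$
$Y{\left(K,U \right)} = -65 - 163 U$
$Q = 11$ ($Q = 11 - - \frac{0^{2}}{6} = 11 - \left(- \frac{1}{6}\right) 0 = 11 - 0 = 11 + 0 = 11$)
$Y{\left(60 - -105,193 \right)} - 25 Q \left(-26\right) = \left(-65 - 31459\right) - 25 \cdot 11 \left(-26\right) = \left(-65 - 31459\right) - 275 \left(-26\right) = -31524 - -7150 = -31524 + 7150 = -24374$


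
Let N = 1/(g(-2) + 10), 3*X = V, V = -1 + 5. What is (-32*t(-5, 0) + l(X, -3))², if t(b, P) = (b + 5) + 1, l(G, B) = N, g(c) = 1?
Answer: 123201/121 ≈ 1018.2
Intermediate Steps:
V = 4
X = 4/3 (X = (⅓)*4 = 4/3 ≈ 1.3333)
N = 1/11 (N = 1/(1 + 10) = 1/11 ≈ 0.090909)
l(G, B) = 1/11
t(b, P) = 6 + b (t(b, P) = (5 + b) + 1 = 6 + b)
(-32*t(-5, 0) + l(X, -3))² = (-32*(6 - 5) + 1/11)² = (-32*1 + 1/11)² = (-32 + 1/11)² = (-351/11)² = 123201/121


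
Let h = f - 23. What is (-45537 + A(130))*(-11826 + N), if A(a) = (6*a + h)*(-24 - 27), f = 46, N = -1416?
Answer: 1145300580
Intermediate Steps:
h = 23 (h = 46 - 23 = 23)
A(a) = -1173 - 306*a (A(a) = (6*a + 23)*(-24 - 27) = (23 + 6*a)*(-51) = -1173 - 306*a)
(-45537 + A(130))*(-11826 + N) = (-45537 + (-1173 - 306*130))*(-11826 - 1416) = (-45537 + (-1173 - 39780))*(-13242) = (-45537 - 40953)*(-13242) = -86490*(-13242) = 1145300580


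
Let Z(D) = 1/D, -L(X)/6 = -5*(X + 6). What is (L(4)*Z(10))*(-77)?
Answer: -2310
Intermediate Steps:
L(X) = 180 + 30*X (L(X) = -(-30)*(X + 6) = -(-30)*(6 + X) = -6*(-30 - 5*X) = 180 + 30*X)
(L(4)*Z(10))*(-77) = ((180 + 30*4)/10)*(-77) = ((180 + 120)*(⅒))*(-77) = (300*(⅒))*(-77) = 30*(-77) = -2310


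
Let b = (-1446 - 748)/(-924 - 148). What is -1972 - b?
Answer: -1058089/536 ≈ -1974.0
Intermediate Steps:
b = 1097/536 (b = -2194/(-1072) = -2194*(-1/1072) = 1097/536 ≈ 2.0466)
-1972 - b = -1972 - 1*1097/536 = -1972 - 1097/536 = -1058089/536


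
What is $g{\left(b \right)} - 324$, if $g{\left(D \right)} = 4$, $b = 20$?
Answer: $-320$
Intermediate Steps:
$g{\left(b \right)} - 324 = 4 - 324 = -320$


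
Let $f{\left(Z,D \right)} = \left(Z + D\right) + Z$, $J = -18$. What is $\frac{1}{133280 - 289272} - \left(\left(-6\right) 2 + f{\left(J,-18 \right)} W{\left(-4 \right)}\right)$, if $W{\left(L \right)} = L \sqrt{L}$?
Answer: $\frac{1871903}{155992} - 432 i \approx 12.0 - 432.0 i$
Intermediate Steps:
$W{\left(L \right)} = L^{\frac{3}{2}}$
$f{\left(Z,D \right)} = D + 2 Z$ ($f{\left(Z,D \right)} = \left(D + Z\right) + Z = D + 2 Z$)
$\frac{1}{133280 - 289272} - \left(\left(-6\right) 2 + f{\left(J,-18 \right)} W{\left(-4 \right)}\right) = \frac{1}{133280 - 289272} - \left(\left(-6\right) 2 + \left(-18 + 2 \left(-18\right)\right) \left(-4\right)^{\frac{3}{2}}\right) = \frac{1}{-155992} - \left(-12 + \left(-18 - 36\right) \left(- 8 i\right)\right) = - \frac{1}{155992} - \left(-12 - 54 \left(- 8 i\right)\right) = - \frac{1}{155992} - \left(-12 + 432 i\right) = - \frac{1}{155992} + \left(12 - 432 i\right) = \frac{1871903}{155992} - 432 i$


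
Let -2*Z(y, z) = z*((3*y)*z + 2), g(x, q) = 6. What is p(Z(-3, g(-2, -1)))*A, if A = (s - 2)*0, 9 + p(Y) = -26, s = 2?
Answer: 0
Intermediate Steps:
Z(y, z) = -z*(2 + 3*y*z)/2 (Z(y, z) = -z*((3*y)*z + 2)/2 = -z*(3*y*z + 2)/2 = -z*(2 + 3*y*z)/2)
p(Y) = -35 (p(Y) = -9 - 26 = -35)
A = 0 (A = (2 - 2)*0 = 0*0 = 0)
p(Z(-3, g(-2, -1)))*A = -35*0 = 0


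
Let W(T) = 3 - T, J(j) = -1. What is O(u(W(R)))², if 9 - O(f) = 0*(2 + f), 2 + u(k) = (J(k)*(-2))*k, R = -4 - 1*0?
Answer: 81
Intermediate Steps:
R = -4 (R = -4 + 0 = -4)
u(k) = -2 + 2*k (u(k) = -2 + (-1*(-2))*k = -2 + 2*k)
O(f) = 9 (O(f) = 9 - 0*(2 + f) = 9 - 1*0 = 9 + 0 = 9)
O(u(W(R)))² = 9² = 81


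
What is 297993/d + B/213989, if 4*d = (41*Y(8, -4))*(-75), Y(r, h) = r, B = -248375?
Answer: -21764910109/438677450 ≈ -49.615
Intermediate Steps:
d = -6150 (d = ((41*8)*(-75))/4 = (328*(-75))/4 = (¼)*(-24600) = -6150)
297993/d + B/213989 = 297993/(-6150) - 248375/213989 = 297993*(-1/6150) - 248375*1/213989 = -99331/2050 - 248375/213989 = -21764910109/438677450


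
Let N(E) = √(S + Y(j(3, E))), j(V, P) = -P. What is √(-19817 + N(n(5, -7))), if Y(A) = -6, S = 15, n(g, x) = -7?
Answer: I*√19814 ≈ 140.76*I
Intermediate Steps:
N(E) = 3 (N(E) = √(15 - 6) = √9 = 3)
√(-19817 + N(n(5, -7))) = √(-19817 + 3) = √(-19814) = I*√19814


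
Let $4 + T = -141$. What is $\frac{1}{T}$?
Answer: $- \frac{1}{145} \approx -0.0068966$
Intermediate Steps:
$T = -145$ ($T = -4 - 141 = -145$)
$\frac{1}{T} = \frac{1}{-145} = - \frac{1}{145}$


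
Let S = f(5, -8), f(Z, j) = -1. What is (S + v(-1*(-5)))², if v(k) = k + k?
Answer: 81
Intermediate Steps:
v(k) = 2*k
S = -1
(S + v(-1*(-5)))² = (-1 + 2*(-1*(-5)))² = (-1 + 2*5)² = (-1 + 10)² = 9² = 81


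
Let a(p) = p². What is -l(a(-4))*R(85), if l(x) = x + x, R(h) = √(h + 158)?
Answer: -288*√3 ≈ -498.83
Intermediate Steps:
R(h) = √(158 + h)
l(x) = 2*x
-l(a(-4))*R(85) = -2*(-4)²*√(158 + 85) = -2*16*√243 = -32*9*√3 = -288*√3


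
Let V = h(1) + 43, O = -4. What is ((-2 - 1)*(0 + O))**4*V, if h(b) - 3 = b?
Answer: 974592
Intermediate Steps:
h(b) = 3 + b
V = 47 (V = (3 + 1) + 43 = 4 + 43 = 47)
((-2 - 1)*(0 + O))**4*V = ((-2 - 1)*(0 - 4))**4*47 = (-3*(-4))**4*47 = 12**4*47 = 20736*47 = 974592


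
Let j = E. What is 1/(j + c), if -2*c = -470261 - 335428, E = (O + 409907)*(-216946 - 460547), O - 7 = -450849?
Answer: 2/55467157599 ≈ 3.6057e-11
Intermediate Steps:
O = -450842 (O = 7 - 450849 = -450842)
E = 27733175955 (E = (-450842 + 409907)*(-216946 - 460547) = -40935*(-677493) = 27733175955)
c = 805689/2 (c = -(-470261 - 335428)/2 = -½*(-805689) = 805689/2 ≈ 4.0284e+5)
j = 27733175955
1/(j + c) = 1/(27733175955 + 805689/2) = 1/(55467157599/2) = 2/55467157599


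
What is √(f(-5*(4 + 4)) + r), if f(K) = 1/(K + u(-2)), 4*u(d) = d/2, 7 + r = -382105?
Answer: 2*I*√2476181449/161 ≈ 618.15*I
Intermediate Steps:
r = -382112 (r = -7 - 382105 = -382112)
u(d) = d/8 (u(d) = (d/2)/4 = d/8)
f(K) = 1/(-¼ + K) (f(K) = 1/(K + (⅛)*(-2)) = 1/(K - ¼) = 1/(-¼ + K))
√(f(-5*(4 + 4)) + r) = √(4/(-1 + 4*(-5*(4 + 4))) - 382112) = √(4/(-1 + 4*(-5*8)) - 382112) = √(4/(-1 + 4*(-40)) - 382112) = √(4/(-1 - 160) - 382112) = √(4/(-161) - 382112) = √(4*(-1/161) - 382112) = √(-4/161 - 382112) = √(-61520036/161) = 2*I*√2476181449/161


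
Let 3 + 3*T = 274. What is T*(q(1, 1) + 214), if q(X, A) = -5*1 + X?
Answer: 18970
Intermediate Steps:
q(X, A) = -5 + X
T = 271/3 (T = -1 + (⅓)*274 = -1 + 274/3 = 271/3 ≈ 90.333)
T*(q(1, 1) + 214) = 271*((-5 + 1) + 214)/3 = 271*(-4 + 214)/3 = (271/3)*210 = 18970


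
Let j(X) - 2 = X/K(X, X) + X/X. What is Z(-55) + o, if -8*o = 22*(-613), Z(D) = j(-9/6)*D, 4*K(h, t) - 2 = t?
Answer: 8723/4 ≈ 2180.8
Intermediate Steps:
K(h, t) = ½ + t/4
j(X) = 3 + X/(½ + X/4) (j(X) = 2 + (X/(½ + X/4) + X/X) = 2 + (X/(½ + X/4) + 1) = 2 + (1 + X/(½ + X/4)) = 3 + X/(½ + X/4))
Z(D) = -9*D (Z(D) = ((6 + 7*(-9/6))/(2 - 9/6))*D = ((6 + 7*(-9*⅙))/(2 - 9*⅙))*D = ((6 + 7*(-3/2))/(2 - 3/2))*D = ((6 - 21/2)/(½))*D = (2*(-9/2))*D = -9*D)
o = 6743/4 (o = -11*(-613)/4 = -⅛*(-13486) = 6743/4 ≈ 1685.8)
Z(-55) + o = -9*(-55) + 6743/4 = 495 + 6743/4 = 8723/4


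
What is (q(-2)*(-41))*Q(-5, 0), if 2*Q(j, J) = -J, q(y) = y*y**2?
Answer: 0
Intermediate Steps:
q(y) = y**3
Q(j, J) = -J/2 (Q(j, J) = (-J)/2 = -J/2)
(q(-2)*(-41))*Q(-5, 0) = ((-2)**3*(-41))*(-1/2*0) = -8*(-41)*0 = 328*0 = 0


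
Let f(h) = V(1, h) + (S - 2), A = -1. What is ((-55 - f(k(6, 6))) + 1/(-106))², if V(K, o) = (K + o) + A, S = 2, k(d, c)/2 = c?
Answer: 50452609/11236 ≈ 4490.3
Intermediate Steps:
k(d, c) = 2*c
V(K, o) = -1 + K + o (V(K, o) = (K + o) - 1 = -1 + K + o)
f(h) = h (f(h) = (-1 + 1 + h) + (2 - 2) = h + 0 = h)
((-55 - f(k(6, 6))) + 1/(-106))² = ((-55 - 2*6) + 1/(-106))² = ((-55 - 1*12) - 1/106)² = ((-55 - 12) - 1/106)² = (-67 - 1/106)² = (-7103/106)² = 50452609/11236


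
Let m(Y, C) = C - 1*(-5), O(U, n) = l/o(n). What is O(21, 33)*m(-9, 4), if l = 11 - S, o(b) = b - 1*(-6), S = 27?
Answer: -48/13 ≈ -3.6923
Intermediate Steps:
o(b) = 6 + b (o(b) = b + 6 = 6 + b)
l = -16 (l = 11 - 1*27 = 11 - 27 = -16)
O(U, n) = -16/(6 + n)
m(Y, C) = 5 + C (m(Y, C) = C + 5 = 5 + C)
O(21, 33)*m(-9, 4) = (-16/(6 + 33))*(5 + 4) = -16/39*9 = -48/13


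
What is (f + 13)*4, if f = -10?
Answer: 12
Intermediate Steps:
(f + 13)*4 = (-10 + 13)*4 = 3*4 = 12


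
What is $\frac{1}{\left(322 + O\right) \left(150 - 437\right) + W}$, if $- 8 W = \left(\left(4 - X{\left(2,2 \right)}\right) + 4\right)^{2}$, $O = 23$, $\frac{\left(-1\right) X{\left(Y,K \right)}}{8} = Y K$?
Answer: $- \frac{1}{99215} \approx -1.0079 \cdot 10^{-5}$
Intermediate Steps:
$X{\left(Y,K \right)} = - 8 K Y$ ($X{\left(Y,K \right)} = - 8 Y K = - 8 K Y$)
$W = -200$ ($W = - \frac{\left(\left(4 - \left(-8\right) 2 \cdot 2\right) + 4\right)^{2}}{8} = - \frac{\left(\left(4 - -32\right) + 4\right)^{2}}{8} = - \frac{\left(\left(4 + 32\right) + 4\right)^{2}}{8} = - \frac{\left(36 + 4\right)^{2}}{8} = - \frac{40^{2}}{8} = \left(- \frac{1}{8}\right) 1600 = -200$)
$\frac{1}{\left(322 + O\right) \left(150 - 437\right) + W} = \frac{1}{\left(322 + 23\right) \left(150 - 437\right) - 200} = \frac{1}{345 \left(-287\right) - 200} = \frac{1}{-99015 - 200} = \frac{1}{-99215} = - \frac{1}{99215}$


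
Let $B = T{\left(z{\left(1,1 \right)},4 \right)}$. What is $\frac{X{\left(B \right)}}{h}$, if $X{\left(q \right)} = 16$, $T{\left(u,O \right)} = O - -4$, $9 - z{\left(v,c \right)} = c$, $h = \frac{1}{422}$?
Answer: $6752$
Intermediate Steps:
$h = \frac{1}{422} \approx 0.0023697$
$z{\left(v,c \right)} = 9 - c$
$T{\left(u,O \right)} = 4 + O$ ($T{\left(u,O \right)} = O + 4 = 4 + O$)
$B = 8$ ($B = 4 + 4 = 8$)
$\frac{X{\left(B \right)}}{h} = 16 \frac{1}{\frac{1}{422}} = 16 \cdot 422 = 6752$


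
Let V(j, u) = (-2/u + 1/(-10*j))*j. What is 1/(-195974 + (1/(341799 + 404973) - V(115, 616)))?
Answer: -143753610/28171901916349 ≈ -5.1027e-6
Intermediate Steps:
V(j, u) = j*(-2/u - 1/(10*j)) (V(j, u) = (-2/u + 1*(-1/(10*j)))*j = (-2/u - 1/(10*j))*j = j*(-2/u - 1/(10*j)))
1/(-195974 + (1/(341799 + 404973) - V(115, 616))) = 1/(-195974 + (1/(341799 + 404973) - (-1*616 - 20*115)/(10*616))) = 1/(-195974 + (1/746772 - (-616 - 2300)/(10*616))) = 1/(-195974 + (1/746772 - (-2916)/(10*616))) = 1/(-195974 + (1/746772 - 1*(-729/1540))) = 1/(-195974 + (1/746772 + 729/1540)) = 1/(-195974 + 68049791/143753610) = 1/(-28171901916349/143753610) = -143753610/28171901916349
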